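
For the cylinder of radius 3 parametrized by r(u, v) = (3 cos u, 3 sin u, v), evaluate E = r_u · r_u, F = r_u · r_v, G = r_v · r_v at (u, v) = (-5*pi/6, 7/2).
E = 9;  F = 0;  G = 1

Partials: r_u = (-3*sin(u), 3*cos(u), 0), r_v = (0, 0, 1). As functions of (u, v):
  E = r_u · r_u = 9,
  F = r_u · r_v = 0,
  G = r_v · r_v = 1.
Evaluating at (u, v) = (-5*pi/6, 7/2): E = 9, F = 0, G = 1.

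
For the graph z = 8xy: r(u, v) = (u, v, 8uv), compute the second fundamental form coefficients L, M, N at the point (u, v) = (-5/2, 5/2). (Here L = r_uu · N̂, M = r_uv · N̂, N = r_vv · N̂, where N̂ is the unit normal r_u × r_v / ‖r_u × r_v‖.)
L = 0;  M = 8*sqrt(89)/267;  N = 0

Compute the unit normal N̂(u, v) = (-8*v/sqrt(64*u^2 + 64*v^2 + 1), -8*u/sqrt(64*u^2 + 64*v^2 + 1), 1/sqrt(64*u^2 + 64*v^2 + 1)), and the second partials r_uu, r_uv, r_vv. Take dot products:
  L(u, v) = r_uu · N̂ = 0,
  M(u, v) = r_uv · N̂ = 8/sqrt(64*u^2 + 64*v^2 + 1),
  N(u, v) = r_vv · N̂ = 0.
Evaluating at (u, v) = (-5/2, 5/2):
  L = 0, M = 8*sqrt(89)/267, N = 0.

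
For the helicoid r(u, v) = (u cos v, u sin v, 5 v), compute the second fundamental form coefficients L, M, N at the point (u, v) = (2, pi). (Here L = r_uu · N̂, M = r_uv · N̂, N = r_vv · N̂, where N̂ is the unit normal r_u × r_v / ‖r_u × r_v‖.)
L = 0;  M = -5*sqrt(29)/29;  N = 0

Compute the unit normal N̂(u, v) = (5*sin(v)/sqrt(u^2 + 25), -5*cos(v)/sqrt(u^2 + 25), u/sqrt(u^2 + 25)), and the second partials r_uu, r_uv, r_vv. Take dot products:
  L(u, v) = r_uu · N̂ = 0,
  M(u, v) = r_uv · N̂ = -5/sqrt(u^2 + 25),
  N(u, v) = r_vv · N̂ = 0.
Evaluating at (u, v) = (2, pi):
  L = 0, M = -5*sqrt(29)/29, N = 0.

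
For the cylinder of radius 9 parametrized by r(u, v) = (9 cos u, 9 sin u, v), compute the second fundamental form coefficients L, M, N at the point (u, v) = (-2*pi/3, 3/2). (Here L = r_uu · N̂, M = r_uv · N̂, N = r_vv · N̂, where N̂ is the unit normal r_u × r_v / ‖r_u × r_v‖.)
L = -9;  M = 0;  N = 0

Compute the unit normal N̂(u, v) = (cos(u), sin(u), 0), and the second partials r_uu, r_uv, r_vv. Take dot products:
  L(u, v) = r_uu · N̂ = -9,
  M(u, v) = r_uv · N̂ = 0,
  N(u, v) = r_vv · N̂ = 0.
Evaluating at (u, v) = (-2*pi/3, 3/2):
  L = -9, M = 0, N = 0.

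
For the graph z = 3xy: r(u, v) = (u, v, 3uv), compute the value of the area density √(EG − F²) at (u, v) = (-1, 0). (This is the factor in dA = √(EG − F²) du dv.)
√(EG − F²)|_{(-1, 0)} = sqrt(10)

E = 9*v^2 + 1, F = 9*u*v, G = 9*u^2 + 1, so EG − F² = 9*u^2 + 9*v^2 + 1. Taking the positive square root: √(EG − F²) = sqrt(9*u^2 + 9*v^2 + 1). At (u, v) = (-1, 0): sqrt(10).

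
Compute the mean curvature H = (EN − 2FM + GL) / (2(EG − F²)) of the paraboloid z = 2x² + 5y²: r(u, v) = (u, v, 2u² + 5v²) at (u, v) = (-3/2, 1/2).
H = 237*sqrt(62)/3844

With E = 16*u^2 + 1, F = 40*u*v, G = 100*v^2 + 1, L = 4/sqrt(16*u^2 + 100*v^2 + 1), M = 0, N = 10/sqrt(16*u^2 + 100*v^2 + 1), assemble
  H = (EN − 2FM + GL) / (2(EG − F²)) = (80*u^2 + 200*v^2 + 7)/(16*u^2 + 100*v^2 + 1)^(3/2).
At (u, v) = (-3/2, 1/2): H = 237*sqrt(62)/3844.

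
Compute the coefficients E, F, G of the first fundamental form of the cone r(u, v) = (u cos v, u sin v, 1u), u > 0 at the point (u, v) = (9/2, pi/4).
E = 2;  F = 0;  G = 81/4

Partials: r_u = (cos(v), sin(v), 1), r_v = (-u*sin(v), u*cos(v), 0). As functions of (u, v):
  E = r_u · r_u = 2,
  F = r_u · r_v = 0,
  G = r_v · r_v = u^2.
Evaluating at (u, v) = (9/2, pi/4): E = 2, F = 0, G = 81/4.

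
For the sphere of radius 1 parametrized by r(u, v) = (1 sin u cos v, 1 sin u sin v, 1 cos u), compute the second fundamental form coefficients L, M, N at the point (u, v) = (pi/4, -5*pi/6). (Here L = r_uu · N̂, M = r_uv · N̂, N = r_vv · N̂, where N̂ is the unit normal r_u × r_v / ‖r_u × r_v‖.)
L = -1;  M = 0;  N = -1/2

Compute the unit normal N̂(u, v) = (sin(u)^2*cos(v)/Abs(sin(u)), sin(u)^2*sin(v)/Abs(sin(u)), sin(2*u)/(2*Abs(sin(u)))), and the second partials r_uu, r_uv, r_vv. Take dot products:
  L(u, v) = r_uu · N̂ = -sin(u)/Abs(sin(u)),
  M(u, v) = r_uv · N̂ = 0,
  N(u, v) = r_vv · N̂ = -sin(u)^3/Abs(sin(u)).
Evaluating at (u, v) = (pi/4, -5*pi/6):
  L = -1, M = 0, N = -1/2.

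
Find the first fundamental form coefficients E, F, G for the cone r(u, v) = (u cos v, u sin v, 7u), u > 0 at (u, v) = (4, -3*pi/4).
E = 50;  F = 0;  G = 16

Partials: r_u = (cos(v), sin(v), 7), r_v = (-u*sin(v), u*cos(v), 0). As functions of (u, v):
  E = r_u · r_u = 50,
  F = r_u · r_v = 0,
  G = r_v · r_v = u^2.
Evaluating at (u, v) = (4, -3*pi/4): E = 50, F = 0, G = 16.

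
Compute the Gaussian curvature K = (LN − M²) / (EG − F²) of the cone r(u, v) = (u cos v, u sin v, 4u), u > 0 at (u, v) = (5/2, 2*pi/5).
K = 0

Coefficients of the first fundamental form: E = 17, F = 0, G = u^2.
Coefficients of the second fundamental form: L = 0, M = 0, N = 4*sqrt(17)*u^2/(17*Abs(u)).
Assemble K = (LN − M²)/(EG − F²) = 0. At (u, v) = (5/2, 2*pi/5): K = 0.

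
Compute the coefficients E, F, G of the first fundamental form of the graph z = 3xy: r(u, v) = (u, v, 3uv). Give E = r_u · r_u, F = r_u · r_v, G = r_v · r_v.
E = 9*v^2 + 1;  F = 9*u*v;  G = 9*u^2 + 1

Compute partials: r_u = (1, 0, 3*v), r_v = (0, 1, 3*u). Then
  E = r_u · r_u = 9*v^2 + 1,
  F = r_u · r_v = 9*u*v,
  G = r_v · r_v = 9*u^2 + 1.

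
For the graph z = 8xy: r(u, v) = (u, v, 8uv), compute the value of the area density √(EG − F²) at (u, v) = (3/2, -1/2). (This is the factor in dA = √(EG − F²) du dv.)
√(EG − F²)|_{(3/2, -1/2)} = sqrt(161)

E = 64*v^2 + 1, F = 64*u*v, G = 64*u^2 + 1, so EG − F² = 64*u^2 + 64*v^2 + 1. Taking the positive square root: √(EG − F²) = sqrt(64*u^2 + 64*v^2 + 1). At (u, v) = (3/2, -1/2): sqrt(161).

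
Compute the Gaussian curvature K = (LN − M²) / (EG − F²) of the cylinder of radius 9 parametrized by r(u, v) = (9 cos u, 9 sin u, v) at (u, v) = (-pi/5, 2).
K = 0

Coefficients of the first fundamental form: E = 81, F = 0, G = 1.
Coefficients of the second fundamental form: L = -9, M = 0, N = 0.
Assemble K = (LN − M²)/(EG − F²) = 0. At (u, v) = (-pi/5, 2): K = 0.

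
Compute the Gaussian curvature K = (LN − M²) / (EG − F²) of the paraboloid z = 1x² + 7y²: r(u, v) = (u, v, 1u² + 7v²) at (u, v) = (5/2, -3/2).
K = 28/218089

Coefficients of the first fundamental form: E = 4*u^2 + 1, F = 28*u*v, G = 196*v^2 + 1.
Coefficients of the second fundamental form: L = 2/sqrt(4*u^2 + 196*v^2 + 1), M = 0, N = 14/sqrt(4*u^2 + 196*v^2 + 1).
Assemble K = (LN − M²)/(EG − F²) = 28/(16*u^4 + 1568*u^2*v^2 + 8*u^2 + 38416*v^4 + 392*v^2 + 1). At (u, v) = (5/2, -3/2): K = 28/218089.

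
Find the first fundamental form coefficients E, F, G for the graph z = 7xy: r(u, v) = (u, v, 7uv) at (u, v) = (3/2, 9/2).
E = 3973/4;  F = 1323/4;  G = 445/4

Partials: r_u = (1, 0, 7*v), r_v = (0, 1, 7*u). As functions of (u, v):
  E = r_u · r_u = 49*v^2 + 1,
  F = r_u · r_v = 49*u*v,
  G = r_v · r_v = 49*u^2 + 1.
Evaluating at (u, v) = (3/2, 9/2): E = 3973/4, F = 1323/4, G = 445/4.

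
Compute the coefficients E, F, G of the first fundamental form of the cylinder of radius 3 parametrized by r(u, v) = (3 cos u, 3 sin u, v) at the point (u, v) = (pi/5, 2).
E = 9;  F = 0;  G = 1

Partials: r_u = (-3*sin(u), 3*cos(u), 0), r_v = (0, 0, 1). As functions of (u, v):
  E = r_u · r_u = 9,
  F = r_u · r_v = 0,
  G = r_v · r_v = 1.
Evaluating at (u, v) = (pi/5, 2): E = 9, F = 0, G = 1.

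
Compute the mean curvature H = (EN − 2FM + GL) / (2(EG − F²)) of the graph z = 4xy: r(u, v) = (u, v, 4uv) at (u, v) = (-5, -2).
H = -128*sqrt(465)/43245

With E = 16*v^2 + 1, F = 16*u*v, G = 16*u^2 + 1, L = 0, M = 4/sqrt(16*u^2 + 16*v^2 + 1), N = 0, assemble
  H = (EN − 2FM + GL) / (2(EG − F²)) = -64*u*v/(16*u^2 + 16*v^2 + 1)^(3/2).
At (u, v) = (-5, -2): H = -128*sqrt(465)/43245.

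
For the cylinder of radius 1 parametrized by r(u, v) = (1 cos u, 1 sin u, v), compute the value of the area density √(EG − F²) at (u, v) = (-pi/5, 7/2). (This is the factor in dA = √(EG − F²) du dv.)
√(EG − F²)|_{(-pi/5, 7/2)} = 1

E = 1, F = 0, G = 1, so EG − F² = 1. Taking the positive square root: √(EG − F²) = 1. At (u, v) = (-pi/5, 7/2): 1.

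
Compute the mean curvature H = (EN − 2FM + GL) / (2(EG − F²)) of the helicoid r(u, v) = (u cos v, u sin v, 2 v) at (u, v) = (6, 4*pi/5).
H = 0

With E = 1, F = 0, G = u^2 + 4, L = 0, M = -2/sqrt(u^2 + 4), N = 0, assemble
  H = (EN − 2FM + GL) / (2(EG − F²)) = 0.
At (u, v) = (6, 4*pi/5): H = 0.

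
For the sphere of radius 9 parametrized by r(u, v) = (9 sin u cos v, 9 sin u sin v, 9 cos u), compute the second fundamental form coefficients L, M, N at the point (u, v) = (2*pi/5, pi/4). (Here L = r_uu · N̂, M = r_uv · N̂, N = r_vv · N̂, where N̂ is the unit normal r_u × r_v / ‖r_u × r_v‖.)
L = -9;  M = 0;  N = -45/8 - 9*sqrt(5)/8

Compute the unit normal N̂(u, v) = (sin(u)^2*cos(v)/Abs(sin(u)), sin(u)^2*sin(v)/Abs(sin(u)), sin(2*u)/(2*Abs(sin(u)))), and the second partials r_uu, r_uv, r_vv. Take dot products:
  L(u, v) = r_uu · N̂ = -9*sin(u)/Abs(sin(u)),
  M(u, v) = r_uv · N̂ = 0,
  N(u, v) = r_vv · N̂ = -9*sin(u)^3/Abs(sin(u)).
Evaluating at (u, v) = (2*pi/5, pi/4):
  L = -9, M = 0, N = -45/8 - 9*sqrt(5)/8.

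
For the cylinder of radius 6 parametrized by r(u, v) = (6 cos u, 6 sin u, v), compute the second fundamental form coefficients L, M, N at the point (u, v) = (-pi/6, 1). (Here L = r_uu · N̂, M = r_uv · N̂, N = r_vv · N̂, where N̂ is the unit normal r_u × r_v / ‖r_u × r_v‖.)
L = -6;  M = 0;  N = 0

Compute the unit normal N̂(u, v) = (cos(u), sin(u), 0), and the second partials r_uu, r_uv, r_vv. Take dot products:
  L(u, v) = r_uu · N̂ = -6,
  M(u, v) = r_uv · N̂ = 0,
  N(u, v) = r_vv · N̂ = 0.
Evaluating at (u, v) = (-pi/6, 1):
  L = -6, M = 0, N = 0.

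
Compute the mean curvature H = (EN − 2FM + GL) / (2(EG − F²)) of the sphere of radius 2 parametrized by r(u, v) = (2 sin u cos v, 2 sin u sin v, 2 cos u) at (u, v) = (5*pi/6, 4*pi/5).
H = -1/2

With E = 4, F = 0, G = 4*sin(u)^2, L = -2*sin(u)/Abs(sin(u)), M = 0, N = -2*sin(u)^3/Abs(sin(u)), assemble
  H = (EN − 2FM + GL) / (2(EG − F²)) = -sin(u)/(2*Abs(sin(u))).
At (u, v) = (5*pi/6, 4*pi/5): H = -1/2.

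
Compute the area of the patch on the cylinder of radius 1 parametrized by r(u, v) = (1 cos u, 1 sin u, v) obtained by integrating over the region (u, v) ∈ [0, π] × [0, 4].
Area = 4*pi

Area = ∫∫ √(EG − F²) du dv with √(EG − F²) = 1. Integrating over [0, π] × [0, 4] gives 4*pi.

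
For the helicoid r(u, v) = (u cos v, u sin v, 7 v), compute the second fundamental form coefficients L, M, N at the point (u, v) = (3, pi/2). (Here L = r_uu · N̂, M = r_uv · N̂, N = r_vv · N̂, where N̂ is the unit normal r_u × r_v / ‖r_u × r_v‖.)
L = 0;  M = -7*sqrt(58)/58;  N = 0

Compute the unit normal N̂(u, v) = (7*sin(v)/sqrt(u^2 + 49), -7*cos(v)/sqrt(u^2 + 49), u/sqrt(u^2 + 49)), and the second partials r_uu, r_uv, r_vv. Take dot products:
  L(u, v) = r_uu · N̂ = 0,
  M(u, v) = r_uv · N̂ = -7/sqrt(u^2 + 49),
  N(u, v) = r_vv · N̂ = 0.
Evaluating at (u, v) = (3, pi/2):
  L = 0, M = -7*sqrt(58)/58, N = 0.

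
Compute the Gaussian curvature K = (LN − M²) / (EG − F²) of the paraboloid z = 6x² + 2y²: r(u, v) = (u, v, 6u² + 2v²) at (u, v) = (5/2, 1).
K = 48/840889

Coefficients of the first fundamental form: E = 144*u^2 + 1, F = 48*u*v, G = 16*v^2 + 1.
Coefficients of the second fundamental form: L = 12/sqrt(144*u^2 + 16*v^2 + 1), M = 0, N = 4/sqrt(144*u^2 + 16*v^2 + 1).
Assemble K = (LN − M²)/(EG − F²) = 48/(20736*u^4 + 4608*u^2*v^2 + 288*u^2 + 256*v^4 + 32*v^2 + 1). At (u, v) = (5/2, 1): K = 48/840889.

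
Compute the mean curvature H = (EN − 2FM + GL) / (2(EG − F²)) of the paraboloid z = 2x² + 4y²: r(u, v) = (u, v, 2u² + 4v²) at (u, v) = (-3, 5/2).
H = 1382*sqrt(545)/297025

With E = 16*u^2 + 1, F = 32*u*v, G = 64*v^2 + 1, L = 4/sqrt(16*u^2 + 64*v^2 + 1), M = 0, N = 8/sqrt(16*u^2 + 64*v^2 + 1), assemble
  H = (EN − 2FM + GL) / (2(EG − F²)) = 2*(32*u^2 + 64*v^2 + 3)/(16*u^2 + 64*v^2 + 1)^(3/2).
At (u, v) = (-3, 5/2): H = 1382*sqrt(545)/297025.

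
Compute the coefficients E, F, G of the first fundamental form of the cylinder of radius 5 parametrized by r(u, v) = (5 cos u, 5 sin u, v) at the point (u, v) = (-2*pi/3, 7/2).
E = 25;  F = 0;  G = 1

Partials: r_u = (-5*sin(u), 5*cos(u), 0), r_v = (0, 0, 1). As functions of (u, v):
  E = r_u · r_u = 25,
  F = r_u · r_v = 0,
  G = r_v · r_v = 1.
Evaluating at (u, v) = (-2*pi/3, 7/2): E = 25, F = 0, G = 1.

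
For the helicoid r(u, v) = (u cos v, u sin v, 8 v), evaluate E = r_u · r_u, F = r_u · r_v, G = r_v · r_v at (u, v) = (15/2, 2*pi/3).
E = 1;  F = 0;  G = 481/4

Partials: r_u = (cos(v), sin(v), 0), r_v = (-u*sin(v), u*cos(v), 8). As functions of (u, v):
  E = r_u · r_u = 1,
  F = r_u · r_v = 0,
  G = r_v · r_v = u^2 + 64.
Evaluating at (u, v) = (15/2, 2*pi/3): E = 1, F = 0, G = 481/4.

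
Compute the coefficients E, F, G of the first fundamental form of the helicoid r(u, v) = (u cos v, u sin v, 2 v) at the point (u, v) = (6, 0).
E = 1;  F = 0;  G = 40

Partials: r_u = (cos(v), sin(v), 0), r_v = (-u*sin(v), u*cos(v), 2). As functions of (u, v):
  E = r_u · r_u = 1,
  F = r_u · r_v = 0,
  G = r_v · r_v = u^2 + 4.
Evaluating at (u, v) = (6, 0): E = 1, F = 0, G = 40.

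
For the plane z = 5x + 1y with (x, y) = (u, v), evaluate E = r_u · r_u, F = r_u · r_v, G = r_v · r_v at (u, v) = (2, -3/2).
E = 26;  F = 5;  G = 2

Partials: r_u = (1, 0, 5), r_v = (0, 1, 1). As functions of (u, v):
  E = r_u · r_u = 26,
  F = r_u · r_v = 5,
  G = r_v · r_v = 2.
Evaluating at (u, v) = (2, -3/2): E = 26, F = 5, G = 2.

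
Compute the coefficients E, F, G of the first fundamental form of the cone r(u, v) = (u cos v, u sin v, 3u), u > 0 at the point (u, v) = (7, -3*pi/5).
E = 10;  F = 0;  G = 49

Partials: r_u = (cos(v), sin(v), 3), r_v = (-u*sin(v), u*cos(v), 0). As functions of (u, v):
  E = r_u · r_u = 10,
  F = r_u · r_v = 0,
  G = r_v · r_v = u^2.
Evaluating at (u, v) = (7, -3*pi/5): E = 10, F = 0, G = 49.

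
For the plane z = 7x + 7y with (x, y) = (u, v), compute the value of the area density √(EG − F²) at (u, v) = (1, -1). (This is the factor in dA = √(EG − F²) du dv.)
√(EG − F²)|_{(1, -1)} = 3*sqrt(11)

E = 50, F = 49, G = 50, so EG − F² = 99. Taking the positive square root: √(EG − F²) = 3*sqrt(11). At (u, v) = (1, -1): 3*sqrt(11).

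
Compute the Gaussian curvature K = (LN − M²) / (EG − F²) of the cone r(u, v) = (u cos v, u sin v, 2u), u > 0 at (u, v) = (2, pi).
K = 0

Coefficients of the first fundamental form: E = 5, F = 0, G = u^2.
Coefficients of the second fundamental form: L = 0, M = 0, N = 2*sqrt(5)*u^2/(5*Abs(u)).
Assemble K = (LN − M²)/(EG − F²) = 0. At (u, v) = (2, pi): K = 0.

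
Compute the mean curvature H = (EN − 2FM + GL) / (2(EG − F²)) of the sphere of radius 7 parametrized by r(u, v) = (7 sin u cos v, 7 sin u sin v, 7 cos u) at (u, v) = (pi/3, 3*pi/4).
H = -1/7

With E = 49, F = 0, G = 49*sin(u)^2, L = -7*sin(u)/Abs(sin(u)), M = 0, N = -7*sin(u)^3/Abs(sin(u)), assemble
  H = (EN − 2FM + GL) / (2(EG − F²)) = -sin(u)/(7*Abs(sin(u))).
At (u, v) = (pi/3, 3*pi/4): H = -1/7.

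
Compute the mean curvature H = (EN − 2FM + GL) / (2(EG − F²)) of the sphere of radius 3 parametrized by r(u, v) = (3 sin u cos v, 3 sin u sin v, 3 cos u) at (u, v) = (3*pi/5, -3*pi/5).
H = -1/3

With E = 9, F = 0, G = 9*sin(u)^2, L = -3*sin(u)/Abs(sin(u)), M = 0, N = -3*sin(u)^3/Abs(sin(u)), assemble
  H = (EN − 2FM + GL) / (2(EG − F²)) = -sin(u)/(3*Abs(sin(u))).
At (u, v) = (3*pi/5, -3*pi/5): H = -1/3.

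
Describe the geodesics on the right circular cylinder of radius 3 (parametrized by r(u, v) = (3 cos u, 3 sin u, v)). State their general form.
The cylinder is flat (K = 0) and locally isometric to the plane via the development (u, v) ↦ (3 u, v). Geodesics are the pre-images of straight lines: circles (v constant), vertical lines (u constant), and helices (v = c · u + d) for constants c, d.

A right cylinder has E = 3², F = 0, G = 1, so EG − F² = 3², and L = −3, M = N = 0, giving K = (LN − M²)/(EG − F²) = 0 everywhere. A flat surface is locally isometric to the Euclidean plane via the map (u, v) ↦ (3 u, v). Straight lines in the (x̃, ỹ) plane pull back to: (a) horizontal circles (v = const), (b) vertical generators (u = const), and (c) helices (3 u tan θ = v, i.e. v = c · u + d).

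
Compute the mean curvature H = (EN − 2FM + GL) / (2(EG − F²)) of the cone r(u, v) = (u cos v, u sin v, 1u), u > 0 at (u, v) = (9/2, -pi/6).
H = sqrt(2)/18

With E = 2, F = 0, G = u^2, L = 0, M = 0, N = sqrt(2)*u^2/(2*Abs(u)), assemble
  H = (EN − 2FM + GL) / (2(EG − F²)) = sqrt(2)/(4*Abs(u)).
At (u, v) = (9/2, -pi/6): H = sqrt(2)/18.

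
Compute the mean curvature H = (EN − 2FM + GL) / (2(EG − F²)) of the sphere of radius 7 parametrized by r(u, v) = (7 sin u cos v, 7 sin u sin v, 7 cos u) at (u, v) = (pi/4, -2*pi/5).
H = -1/7

With E = 49, F = 0, G = 49*sin(u)^2, L = -7*sin(u)/Abs(sin(u)), M = 0, N = -7*sin(u)^3/Abs(sin(u)), assemble
  H = (EN − 2FM + GL) / (2(EG − F²)) = -sin(u)/(7*Abs(sin(u))).
At (u, v) = (pi/4, -2*pi/5): H = -1/7.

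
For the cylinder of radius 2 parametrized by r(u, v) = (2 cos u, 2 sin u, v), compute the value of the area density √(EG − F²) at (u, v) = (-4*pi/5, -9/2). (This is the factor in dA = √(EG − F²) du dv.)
√(EG − F²)|_{(-4*pi/5, -9/2)} = 2

E = 4, F = 0, G = 1, so EG − F² = 4. Taking the positive square root: √(EG − F²) = 2. At (u, v) = (-4*pi/5, -9/2): 2.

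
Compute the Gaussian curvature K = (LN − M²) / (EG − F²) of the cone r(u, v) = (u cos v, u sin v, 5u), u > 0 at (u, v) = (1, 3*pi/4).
K = 0

Coefficients of the first fundamental form: E = 26, F = 0, G = u^2.
Coefficients of the second fundamental form: L = 0, M = 0, N = 5*sqrt(26)*u^2/(26*Abs(u)).
Assemble K = (LN − M²)/(EG − F²) = 0. At (u, v) = (1, 3*pi/4): K = 0.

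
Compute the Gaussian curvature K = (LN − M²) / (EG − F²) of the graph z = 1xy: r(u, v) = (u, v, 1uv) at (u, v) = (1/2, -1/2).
K = -4/9

Coefficients of the first fundamental form: E = v^2 + 1, F = u*v, G = u^2 + 1.
Coefficients of the second fundamental form: L = 0, M = 1/sqrt(u^2 + v^2 + 1), N = 0.
Assemble K = (LN − M²)/(EG − F²) = 1/((u^2*v^2 - (u^2 + 1)*(v^2 + 1))*(u^2 + v^2 + 1)). At (u, v) = (1/2, -1/2): K = -4/9.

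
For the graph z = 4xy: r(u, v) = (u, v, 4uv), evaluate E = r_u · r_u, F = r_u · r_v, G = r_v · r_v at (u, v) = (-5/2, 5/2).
E = 101;  F = -100;  G = 101

Partials: r_u = (1, 0, 4*v), r_v = (0, 1, 4*u). As functions of (u, v):
  E = r_u · r_u = 16*v^2 + 1,
  F = r_u · r_v = 16*u*v,
  G = r_v · r_v = 16*u^2 + 1.
Evaluating at (u, v) = (-5/2, 5/2): E = 101, F = -100, G = 101.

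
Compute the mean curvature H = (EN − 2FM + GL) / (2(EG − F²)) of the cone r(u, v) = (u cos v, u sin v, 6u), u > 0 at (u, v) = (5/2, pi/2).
H = 6*sqrt(37)/185

With E = 37, F = 0, G = u^2, L = 0, M = 0, N = 6*sqrt(37)*u^2/(37*Abs(u)), assemble
  H = (EN − 2FM + GL) / (2(EG − F²)) = 3*sqrt(37)/(37*Abs(u)).
At (u, v) = (5/2, pi/2): H = 6*sqrt(37)/185.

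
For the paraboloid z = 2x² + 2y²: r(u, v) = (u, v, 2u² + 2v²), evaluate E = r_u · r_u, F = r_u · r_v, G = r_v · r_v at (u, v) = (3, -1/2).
E = 145;  F = -24;  G = 5

Partials: r_u = (1, 0, 4*u), r_v = (0, 1, 4*v). As functions of (u, v):
  E = r_u · r_u = 16*u^2 + 1,
  F = r_u · r_v = 16*u*v,
  G = r_v · r_v = 16*v^2 + 1.
Evaluating at (u, v) = (3, -1/2): E = 145, F = -24, G = 5.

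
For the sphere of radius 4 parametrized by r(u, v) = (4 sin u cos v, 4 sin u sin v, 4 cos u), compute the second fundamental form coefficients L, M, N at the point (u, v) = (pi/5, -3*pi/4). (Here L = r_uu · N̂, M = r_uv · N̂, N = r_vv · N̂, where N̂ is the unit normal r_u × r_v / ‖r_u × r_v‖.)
L = -4;  M = 0;  N = -5/2 + sqrt(5)/2

Compute the unit normal N̂(u, v) = (sin(u)^2*cos(v)/Abs(sin(u)), sin(u)^2*sin(v)/Abs(sin(u)), sin(2*u)/(2*Abs(sin(u)))), and the second partials r_uu, r_uv, r_vv. Take dot products:
  L(u, v) = r_uu · N̂ = -4*sin(u)/Abs(sin(u)),
  M(u, v) = r_uv · N̂ = 0,
  N(u, v) = r_vv · N̂ = -4*sin(u)^3/Abs(sin(u)).
Evaluating at (u, v) = (pi/5, -3*pi/4):
  L = -4, M = 0, N = -5/2 + sqrt(5)/2.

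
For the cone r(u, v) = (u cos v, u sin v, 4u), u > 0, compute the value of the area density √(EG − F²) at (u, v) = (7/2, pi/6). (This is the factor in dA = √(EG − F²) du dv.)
√(EG − F²)|_{(7/2, pi/6)} = 7*sqrt(17)/2

E = 17, F = 0, G = u^2, so EG − F² = 17*u^2. Taking the positive square root: √(EG − F²) = sqrt(17)*Abs(u). At (u, v) = (7/2, pi/6): 7*sqrt(17)/2.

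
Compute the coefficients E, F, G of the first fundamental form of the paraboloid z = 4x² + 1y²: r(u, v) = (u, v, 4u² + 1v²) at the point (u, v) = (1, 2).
E = 65;  F = 32;  G = 17

Partials: r_u = (1, 0, 8*u), r_v = (0, 1, 2*v). As functions of (u, v):
  E = r_u · r_u = 64*u^2 + 1,
  F = r_u · r_v = 16*u*v,
  G = r_v · r_v = 4*v^2 + 1.
Evaluating at (u, v) = (1, 2): E = 65, F = 32, G = 17.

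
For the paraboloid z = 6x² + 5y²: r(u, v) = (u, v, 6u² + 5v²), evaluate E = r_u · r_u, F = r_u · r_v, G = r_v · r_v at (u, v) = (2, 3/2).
E = 577;  F = 360;  G = 226

Partials: r_u = (1, 0, 12*u), r_v = (0, 1, 10*v). As functions of (u, v):
  E = r_u · r_u = 144*u^2 + 1,
  F = r_u · r_v = 120*u*v,
  G = r_v · r_v = 100*v^2 + 1.
Evaluating at (u, v) = (2, 3/2): E = 577, F = 360, G = 226.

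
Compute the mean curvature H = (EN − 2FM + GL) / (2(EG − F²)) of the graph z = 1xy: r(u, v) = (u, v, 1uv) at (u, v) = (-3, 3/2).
H = 36/343

With E = v^2 + 1, F = u*v, G = u^2 + 1, L = 0, M = 1/sqrt(u^2 + v^2 + 1), N = 0, assemble
  H = (EN − 2FM + GL) / (2(EG − F²)) = -u*v/(u^2 + v^2 + 1)^(3/2).
At (u, v) = (-3, 3/2): H = 36/343.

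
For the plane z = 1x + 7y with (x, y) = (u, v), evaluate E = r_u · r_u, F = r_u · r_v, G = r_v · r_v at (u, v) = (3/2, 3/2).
E = 2;  F = 7;  G = 50

Partials: r_u = (1, 0, 1), r_v = (0, 1, 7). As functions of (u, v):
  E = r_u · r_u = 2,
  F = r_u · r_v = 7,
  G = r_v · r_v = 50.
Evaluating at (u, v) = (3/2, 3/2): E = 2, F = 7, G = 50.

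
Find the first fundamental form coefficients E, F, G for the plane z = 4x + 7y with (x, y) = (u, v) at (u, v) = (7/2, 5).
E = 17;  F = 28;  G = 50

Partials: r_u = (1, 0, 4), r_v = (0, 1, 7). As functions of (u, v):
  E = r_u · r_u = 17,
  F = r_u · r_v = 28,
  G = r_v · r_v = 50.
Evaluating at (u, v) = (7/2, 5): E = 17, F = 28, G = 50.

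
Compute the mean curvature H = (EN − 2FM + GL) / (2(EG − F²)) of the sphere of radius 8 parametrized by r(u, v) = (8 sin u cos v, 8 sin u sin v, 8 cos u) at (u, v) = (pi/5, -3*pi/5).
H = -1/8

With E = 64, F = 0, G = 64*sin(u)^2, L = -8*sin(u)/Abs(sin(u)), M = 0, N = -8*sin(u)^3/Abs(sin(u)), assemble
  H = (EN − 2FM + GL) / (2(EG − F²)) = -sin(u)/(8*Abs(sin(u))).
At (u, v) = (pi/5, -3*pi/5): H = -1/8.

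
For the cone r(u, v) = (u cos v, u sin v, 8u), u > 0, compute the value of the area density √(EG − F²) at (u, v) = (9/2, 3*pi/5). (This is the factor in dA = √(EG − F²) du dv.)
√(EG − F²)|_{(9/2, 3*pi/5)} = 9*sqrt(65)/2

E = 65, F = 0, G = u^2, so EG − F² = 65*u^2. Taking the positive square root: √(EG − F²) = sqrt(65)*Abs(u). At (u, v) = (9/2, 3*pi/5): 9*sqrt(65)/2.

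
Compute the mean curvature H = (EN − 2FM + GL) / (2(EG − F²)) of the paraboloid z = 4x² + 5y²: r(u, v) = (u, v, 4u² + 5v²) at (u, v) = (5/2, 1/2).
H = 703*sqrt(426)/60492

With E = 64*u^2 + 1, F = 80*u*v, G = 100*v^2 + 1, L = 8/sqrt(64*u^2 + 100*v^2 + 1), M = 0, N = 10/sqrt(64*u^2 + 100*v^2 + 1), assemble
  H = (EN − 2FM + GL) / (2(EG − F²)) = (320*u^2 + 400*v^2 + 9)/(64*u^2 + 100*v^2 + 1)^(3/2).
At (u, v) = (5/2, 1/2): H = 703*sqrt(426)/60492.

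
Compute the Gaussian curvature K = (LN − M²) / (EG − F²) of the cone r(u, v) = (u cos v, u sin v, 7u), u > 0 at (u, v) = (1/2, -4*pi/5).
K = 0

Coefficients of the first fundamental form: E = 50, F = 0, G = u^2.
Coefficients of the second fundamental form: L = 0, M = 0, N = 7*sqrt(2)*u^2/(10*Abs(u)).
Assemble K = (LN − M²)/(EG − F²) = 0. At (u, v) = (1/2, -4*pi/5): K = 0.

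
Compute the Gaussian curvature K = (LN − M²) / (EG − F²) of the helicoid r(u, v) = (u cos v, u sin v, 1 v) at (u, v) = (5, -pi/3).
K = -1/676

Coefficients of the first fundamental form: E = 1, F = 0, G = u^2 + 1.
Coefficients of the second fundamental form: L = 0, M = -1/sqrt(u^2 + 1), N = 0.
Assemble K = (LN − M²)/(EG − F²) = -1/(u^2 + 1)^2. At (u, v) = (5, -pi/3): K = -1/676.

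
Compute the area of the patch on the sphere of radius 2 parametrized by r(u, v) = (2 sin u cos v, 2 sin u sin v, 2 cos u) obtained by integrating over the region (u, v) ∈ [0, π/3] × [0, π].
Area = 2*pi

Area = ∫∫ √(EG − F²) du dv with √(EG − F²) = 4*Abs(sin(u)). Integrating over [0, π/3] × [0, π] gives 2*pi.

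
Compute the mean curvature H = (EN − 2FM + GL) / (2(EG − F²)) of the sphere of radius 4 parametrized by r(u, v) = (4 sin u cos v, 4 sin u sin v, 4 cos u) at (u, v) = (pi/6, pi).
H = -1/4

With E = 16, F = 0, G = 16*sin(u)^2, L = -4*sin(u)/Abs(sin(u)), M = 0, N = -4*sin(u)^3/Abs(sin(u)), assemble
  H = (EN − 2FM + GL) / (2(EG − F²)) = -sin(u)/(4*Abs(sin(u))).
At (u, v) = (pi/6, pi): H = -1/4.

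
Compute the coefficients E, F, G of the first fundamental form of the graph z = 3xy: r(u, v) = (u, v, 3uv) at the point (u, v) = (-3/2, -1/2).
E = 13/4;  F = 27/4;  G = 85/4

Partials: r_u = (1, 0, 3*v), r_v = (0, 1, 3*u). As functions of (u, v):
  E = r_u · r_u = 9*v^2 + 1,
  F = r_u · r_v = 9*u*v,
  G = r_v · r_v = 9*u^2 + 1.
Evaluating at (u, v) = (-3/2, -1/2): E = 13/4, F = 27/4, G = 85/4.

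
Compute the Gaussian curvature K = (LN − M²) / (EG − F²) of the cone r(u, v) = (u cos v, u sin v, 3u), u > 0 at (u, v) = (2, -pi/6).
K = 0

Coefficients of the first fundamental form: E = 10, F = 0, G = u^2.
Coefficients of the second fundamental form: L = 0, M = 0, N = 3*sqrt(10)*u^2/(10*Abs(u)).
Assemble K = (LN − M²)/(EG − F²) = 0. At (u, v) = (2, -pi/6): K = 0.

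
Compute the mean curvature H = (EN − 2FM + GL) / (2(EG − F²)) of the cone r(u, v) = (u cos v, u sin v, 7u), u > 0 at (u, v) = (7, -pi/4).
H = sqrt(2)/20

With E = 50, F = 0, G = u^2, L = 0, M = 0, N = 7*sqrt(2)*u^2/(10*Abs(u)), assemble
  H = (EN − 2FM + GL) / (2(EG − F²)) = 7*sqrt(2)/(20*Abs(u)).
At (u, v) = (7, -pi/4): H = sqrt(2)/20.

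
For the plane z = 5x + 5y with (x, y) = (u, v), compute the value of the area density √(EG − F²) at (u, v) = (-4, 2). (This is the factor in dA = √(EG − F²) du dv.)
√(EG − F²)|_{(-4, 2)} = sqrt(51)

E = 26, F = 25, G = 26, so EG − F² = 51. Taking the positive square root: √(EG − F²) = sqrt(51). At (u, v) = (-4, 2): sqrt(51).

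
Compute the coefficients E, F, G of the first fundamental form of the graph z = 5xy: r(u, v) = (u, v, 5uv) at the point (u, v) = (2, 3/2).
E = 229/4;  F = 75;  G = 101

Partials: r_u = (1, 0, 5*v), r_v = (0, 1, 5*u). As functions of (u, v):
  E = r_u · r_u = 25*v^2 + 1,
  F = r_u · r_v = 25*u*v,
  G = r_v · r_v = 25*u^2 + 1.
Evaluating at (u, v) = (2, 3/2): E = 229/4, F = 75, G = 101.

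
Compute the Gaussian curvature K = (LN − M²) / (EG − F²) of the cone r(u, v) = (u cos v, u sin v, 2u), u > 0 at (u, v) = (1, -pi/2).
K = 0

Coefficients of the first fundamental form: E = 5, F = 0, G = u^2.
Coefficients of the second fundamental form: L = 0, M = 0, N = 2*sqrt(5)*u^2/(5*Abs(u)).
Assemble K = (LN − M²)/(EG − F²) = 0. At (u, v) = (1, -pi/2): K = 0.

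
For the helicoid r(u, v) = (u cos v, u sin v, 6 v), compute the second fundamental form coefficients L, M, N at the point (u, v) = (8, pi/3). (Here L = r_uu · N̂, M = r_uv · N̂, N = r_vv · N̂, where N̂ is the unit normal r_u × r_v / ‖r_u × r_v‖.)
L = 0;  M = -3/5;  N = 0

Compute the unit normal N̂(u, v) = (6*sin(v)/sqrt(u^2 + 36), -6*cos(v)/sqrt(u^2 + 36), u/sqrt(u^2 + 36)), and the second partials r_uu, r_uv, r_vv. Take dot products:
  L(u, v) = r_uu · N̂ = 0,
  M(u, v) = r_uv · N̂ = -6/sqrt(u^2 + 36),
  N(u, v) = r_vv · N̂ = 0.
Evaluating at (u, v) = (8, pi/3):
  L = 0, M = -3/5, N = 0.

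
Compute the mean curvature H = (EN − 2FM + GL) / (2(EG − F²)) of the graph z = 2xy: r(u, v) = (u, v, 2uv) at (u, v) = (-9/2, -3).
H = -27*sqrt(118)/3481

With E = 4*v^2 + 1, F = 4*u*v, G = 4*u^2 + 1, L = 0, M = 2/sqrt(4*u^2 + 4*v^2 + 1), N = 0, assemble
  H = (EN − 2FM + GL) / (2(EG − F²)) = -8*u*v/(4*u^2 + 4*v^2 + 1)^(3/2).
At (u, v) = (-9/2, -3): H = -27*sqrt(118)/3481.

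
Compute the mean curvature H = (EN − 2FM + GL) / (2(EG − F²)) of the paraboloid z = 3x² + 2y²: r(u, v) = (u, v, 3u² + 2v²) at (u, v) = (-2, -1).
H = 341*sqrt(161)/25921

With E = 36*u^2 + 1, F = 24*u*v, G = 16*v^2 + 1, L = 6/sqrt(36*u^2 + 16*v^2 + 1), M = 0, N = 4/sqrt(36*u^2 + 16*v^2 + 1), assemble
  H = (EN − 2FM + GL) / (2(EG − F²)) = (72*u^2 + 48*v^2 + 5)/(36*u^2 + 16*v^2 + 1)^(3/2).
At (u, v) = (-2, -1): H = 341*sqrt(161)/25921.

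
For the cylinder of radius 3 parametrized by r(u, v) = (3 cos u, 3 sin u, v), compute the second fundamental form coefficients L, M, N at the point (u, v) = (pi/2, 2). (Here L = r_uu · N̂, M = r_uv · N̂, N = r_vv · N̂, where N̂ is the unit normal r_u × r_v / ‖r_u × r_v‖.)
L = -3;  M = 0;  N = 0

Compute the unit normal N̂(u, v) = (cos(u), sin(u), 0), and the second partials r_uu, r_uv, r_vv. Take dot products:
  L(u, v) = r_uu · N̂ = -3,
  M(u, v) = r_uv · N̂ = 0,
  N(u, v) = r_vv · N̂ = 0.
Evaluating at (u, v) = (pi/2, 2):
  L = -3, M = 0, N = 0.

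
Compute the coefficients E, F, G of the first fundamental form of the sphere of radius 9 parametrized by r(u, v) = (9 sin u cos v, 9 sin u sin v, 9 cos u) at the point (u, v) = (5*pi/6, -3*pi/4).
E = 81;  F = 0;  G = 81/4

Partials: r_u = (9*cos(u)*cos(v), 9*sin(v)*cos(u), -9*sin(u)), r_v = (-9*sin(u)*sin(v), 9*sin(u)*cos(v), 0). As functions of (u, v):
  E = r_u · r_u = 81,
  F = r_u · r_v = 0,
  G = r_v · r_v = 81*sin(u)^2.
Evaluating at (u, v) = (5*pi/6, -3*pi/4): E = 81, F = 0, G = 81/4.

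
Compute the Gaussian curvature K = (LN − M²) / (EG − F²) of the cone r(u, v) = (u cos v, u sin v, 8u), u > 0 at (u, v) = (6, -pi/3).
K = 0

Coefficients of the first fundamental form: E = 65, F = 0, G = u^2.
Coefficients of the second fundamental form: L = 0, M = 0, N = 8*sqrt(65)*u^2/(65*Abs(u)).
Assemble K = (LN − M²)/(EG − F²) = 0. At (u, v) = (6, -pi/3): K = 0.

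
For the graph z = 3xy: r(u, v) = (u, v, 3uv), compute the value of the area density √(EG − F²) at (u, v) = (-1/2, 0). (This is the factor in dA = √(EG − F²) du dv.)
√(EG − F²)|_{(-1/2, 0)} = sqrt(13)/2

E = 9*v^2 + 1, F = 9*u*v, G = 9*u^2 + 1, so EG − F² = 9*u^2 + 9*v^2 + 1. Taking the positive square root: √(EG − F²) = sqrt(9*u^2 + 9*v^2 + 1). At (u, v) = (-1/2, 0): sqrt(13)/2.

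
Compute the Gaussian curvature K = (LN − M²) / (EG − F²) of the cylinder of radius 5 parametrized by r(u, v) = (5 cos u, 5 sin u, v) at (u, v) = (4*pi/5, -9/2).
K = 0

Coefficients of the first fundamental form: E = 25, F = 0, G = 1.
Coefficients of the second fundamental form: L = -5, M = 0, N = 0.
Assemble K = (LN − M²)/(EG − F²) = 0. At (u, v) = (4*pi/5, -9/2): K = 0.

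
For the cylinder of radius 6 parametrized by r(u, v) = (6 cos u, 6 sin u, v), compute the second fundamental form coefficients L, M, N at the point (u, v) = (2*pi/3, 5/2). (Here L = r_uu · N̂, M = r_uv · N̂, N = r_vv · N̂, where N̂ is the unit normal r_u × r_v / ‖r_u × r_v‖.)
L = -6;  M = 0;  N = 0

Compute the unit normal N̂(u, v) = (cos(u), sin(u), 0), and the second partials r_uu, r_uv, r_vv. Take dot products:
  L(u, v) = r_uu · N̂ = -6,
  M(u, v) = r_uv · N̂ = 0,
  N(u, v) = r_vv · N̂ = 0.
Evaluating at (u, v) = (2*pi/3, 5/2):
  L = -6, M = 0, N = 0.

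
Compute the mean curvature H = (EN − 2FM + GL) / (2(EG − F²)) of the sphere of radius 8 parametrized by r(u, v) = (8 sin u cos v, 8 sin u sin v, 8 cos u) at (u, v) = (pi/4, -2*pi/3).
H = -1/8

With E = 64, F = 0, G = 64*sin(u)^2, L = -8*sin(u)/Abs(sin(u)), M = 0, N = -8*sin(u)^3/Abs(sin(u)), assemble
  H = (EN − 2FM + GL) / (2(EG − F²)) = -sin(u)/(8*Abs(sin(u))).
At (u, v) = (pi/4, -2*pi/3): H = -1/8.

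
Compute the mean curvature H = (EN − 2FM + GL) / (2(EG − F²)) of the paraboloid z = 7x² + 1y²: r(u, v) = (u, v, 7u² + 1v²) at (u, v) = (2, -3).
H = 1044*sqrt(821)/674041

With E = 196*u^2 + 1, F = 28*u*v, G = 4*v^2 + 1, L = 14/sqrt(196*u^2 + 4*v^2 + 1), M = 0, N = 2/sqrt(196*u^2 + 4*v^2 + 1), assemble
  H = (EN − 2FM + GL) / (2(EG − F²)) = 4*(49*u^2 + 7*v^2 + 2)/(196*u^2 + 4*v^2 + 1)^(3/2).
At (u, v) = (2, -3): H = 1044*sqrt(821)/674041.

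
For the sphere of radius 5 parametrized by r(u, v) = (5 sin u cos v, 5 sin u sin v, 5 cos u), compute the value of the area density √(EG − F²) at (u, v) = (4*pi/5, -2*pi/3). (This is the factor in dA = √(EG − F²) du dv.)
√(EG − F²)|_{(4*pi/5, -2*pi/3)} = 25*sqrt(10 - 2*sqrt(5))/4

E = 25, F = 0, G = 25*sin(u)^2, so EG − F² = 625*sin(u)^2. Taking the positive square root: √(EG − F²) = 25*Abs(sin(u)). At (u, v) = (4*pi/5, -2*pi/3): 25*sqrt(10 - 2*sqrt(5))/4.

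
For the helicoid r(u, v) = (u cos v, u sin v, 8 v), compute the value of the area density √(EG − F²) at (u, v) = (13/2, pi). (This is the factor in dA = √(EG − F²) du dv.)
√(EG − F²)|_{(13/2, pi)} = 5*sqrt(17)/2

E = 1, F = 0, G = u^2 + 64, so EG − F² = u^2 + 64. Taking the positive square root: √(EG − F²) = sqrt(u^2 + 64). At (u, v) = (13/2, pi): 5*sqrt(17)/2.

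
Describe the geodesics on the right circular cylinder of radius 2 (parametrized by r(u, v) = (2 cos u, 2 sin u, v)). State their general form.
The cylinder is flat (K = 0) and locally isometric to the plane via the development (u, v) ↦ (2 u, v). Geodesics are the pre-images of straight lines: circles (v constant), vertical lines (u constant), and helices (v = c · u + d) for constants c, d.

A right cylinder has E = 2², F = 0, G = 1, so EG − F² = 2², and L = −2, M = N = 0, giving K = (LN − M²)/(EG − F²) = 0 everywhere. A flat surface is locally isometric to the Euclidean plane via the map (u, v) ↦ (2 u, v). Straight lines in the (x̃, ỹ) plane pull back to: (a) horizontal circles (v = const), (b) vertical generators (u = const), and (c) helices (2 u tan θ = v, i.e. v = c · u + d).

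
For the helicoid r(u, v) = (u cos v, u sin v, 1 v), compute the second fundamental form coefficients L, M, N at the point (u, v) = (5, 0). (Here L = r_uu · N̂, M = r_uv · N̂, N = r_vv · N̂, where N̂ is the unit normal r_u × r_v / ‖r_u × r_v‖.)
L = 0;  M = -sqrt(26)/26;  N = 0

Compute the unit normal N̂(u, v) = (sin(v)/sqrt(u^2 + 1), -cos(v)/sqrt(u^2 + 1), u/sqrt(u^2 + 1)), and the second partials r_uu, r_uv, r_vv. Take dot products:
  L(u, v) = r_uu · N̂ = 0,
  M(u, v) = r_uv · N̂ = -1/sqrt(u^2 + 1),
  N(u, v) = r_vv · N̂ = 0.
Evaluating at (u, v) = (5, 0):
  L = 0, M = -sqrt(26)/26, N = 0.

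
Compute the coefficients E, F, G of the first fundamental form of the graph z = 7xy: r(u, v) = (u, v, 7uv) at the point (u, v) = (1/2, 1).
E = 50;  F = 49/2;  G = 53/4

Partials: r_u = (1, 0, 7*v), r_v = (0, 1, 7*u). As functions of (u, v):
  E = r_u · r_u = 49*v^2 + 1,
  F = r_u · r_v = 49*u*v,
  G = r_v · r_v = 49*u^2 + 1.
Evaluating at (u, v) = (1/2, 1): E = 50, F = 49/2, G = 53/4.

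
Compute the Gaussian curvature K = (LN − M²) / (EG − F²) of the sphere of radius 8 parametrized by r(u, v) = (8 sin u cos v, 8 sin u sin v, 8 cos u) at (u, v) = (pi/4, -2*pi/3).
K = 1/64

Coefficients of the first fundamental form: E = 64, F = 0, G = 64*sin(u)^2.
Coefficients of the second fundamental form: L = -8*sin(u)/Abs(sin(u)), M = 0, N = -8*sin(u)^3/Abs(sin(u)).
Assemble K = (LN − M²)/(EG − F²) = 1/64. At (u, v) = (pi/4, -2*pi/3): K = 1/64.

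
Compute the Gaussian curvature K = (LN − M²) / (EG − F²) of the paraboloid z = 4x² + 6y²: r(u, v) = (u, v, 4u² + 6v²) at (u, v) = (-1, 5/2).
K = 96/931225

Coefficients of the first fundamental form: E = 64*u^2 + 1, F = 96*u*v, G = 144*v^2 + 1.
Coefficients of the second fundamental form: L = 8/sqrt(64*u^2 + 144*v^2 + 1), M = 0, N = 12/sqrt(64*u^2 + 144*v^2 + 1).
Assemble K = (LN − M²)/(EG − F²) = 96/(4096*u^4 + 18432*u^2*v^2 + 128*u^2 + 20736*v^4 + 288*v^2 + 1). At (u, v) = (-1, 5/2): K = 96/931225.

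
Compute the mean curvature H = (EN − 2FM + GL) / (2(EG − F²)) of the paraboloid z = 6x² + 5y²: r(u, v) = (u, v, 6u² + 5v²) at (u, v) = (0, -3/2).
H = 1361*sqrt(226)/51076

With E = 144*u^2 + 1, F = 120*u*v, G = 100*v^2 + 1, L = 12/sqrt(144*u^2 + 100*v^2 + 1), M = 0, N = 10/sqrt(144*u^2 + 100*v^2 + 1), assemble
  H = (EN − 2FM + GL) / (2(EG − F²)) = (720*u^2 + 600*v^2 + 11)/(144*u^2 + 100*v^2 + 1)^(3/2).
At (u, v) = (0, -3/2): H = 1361*sqrt(226)/51076.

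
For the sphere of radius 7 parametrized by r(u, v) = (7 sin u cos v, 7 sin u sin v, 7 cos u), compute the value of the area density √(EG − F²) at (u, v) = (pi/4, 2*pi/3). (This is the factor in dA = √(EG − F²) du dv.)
√(EG − F²)|_{(pi/4, 2*pi/3)} = 49*sqrt(2)/2

E = 49, F = 0, G = 49*sin(u)^2, so EG − F² = 2401*sin(u)^2. Taking the positive square root: √(EG − F²) = 49*Abs(sin(u)). At (u, v) = (pi/4, 2*pi/3): 49*sqrt(2)/2.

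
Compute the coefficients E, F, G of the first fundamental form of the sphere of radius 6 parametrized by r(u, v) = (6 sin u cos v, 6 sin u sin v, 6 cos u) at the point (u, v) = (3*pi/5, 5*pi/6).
E = 36;  F = 0;  G = 9*sqrt(5)/2 + 45/2

Partials: r_u = (6*cos(u)*cos(v), 6*sin(v)*cos(u), -6*sin(u)), r_v = (-6*sin(u)*sin(v), 6*sin(u)*cos(v), 0). As functions of (u, v):
  E = r_u · r_u = 36,
  F = r_u · r_v = 0,
  G = r_v · r_v = 36*sin(u)^2.
Evaluating at (u, v) = (3*pi/5, 5*pi/6): E = 36, F = 0, G = 9*sqrt(5)/2 + 45/2.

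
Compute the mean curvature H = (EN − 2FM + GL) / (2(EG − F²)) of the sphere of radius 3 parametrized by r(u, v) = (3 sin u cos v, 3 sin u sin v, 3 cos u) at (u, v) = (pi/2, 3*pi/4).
H = -1/3

With E = 9, F = 0, G = 9*sin(u)^2, L = -3*sin(u)/Abs(sin(u)), M = 0, N = -3*sin(u)^3/Abs(sin(u)), assemble
  H = (EN − 2FM + GL) / (2(EG − F²)) = -sin(u)/(3*Abs(sin(u))).
At (u, v) = (pi/2, 3*pi/4): H = -1/3.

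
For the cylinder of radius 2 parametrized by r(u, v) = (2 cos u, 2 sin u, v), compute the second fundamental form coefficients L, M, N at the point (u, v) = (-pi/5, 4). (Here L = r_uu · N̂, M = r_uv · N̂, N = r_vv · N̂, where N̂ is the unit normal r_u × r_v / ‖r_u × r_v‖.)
L = -2;  M = 0;  N = 0

Compute the unit normal N̂(u, v) = (cos(u), sin(u), 0), and the second partials r_uu, r_uv, r_vv. Take dot products:
  L(u, v) = r_uu · N̂ = -2,
  M(u, v) = r_uv · N̂ = 0,
  N(u, v) = r_vv · N̂ = 0.
Evaluating at (u, v) = (-pi/5, 4):
  L = -2, M = 0, N = 0.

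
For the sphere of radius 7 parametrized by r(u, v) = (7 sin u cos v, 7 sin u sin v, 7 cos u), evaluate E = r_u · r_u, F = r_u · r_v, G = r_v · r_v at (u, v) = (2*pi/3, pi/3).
E = 49;  F = 0;  G = 147/4

Partials: r_u = (7*cos(u)*cos(v), 7*sin(v)*cos(u), -7*sin(u)), r_v = (-7*sin(u)*sin(v), 7*sin(u)*cos(v), 0). As functions of (u, v):
  E = r_u · r_u = 49,
  F = r_u · r_v = 0,
  G = r_v · r_v = 49*sin(u)^2.
Evaluating at (u, v) = (2*pi/3, pi/3): E = 49, F = 0, G = 147/4.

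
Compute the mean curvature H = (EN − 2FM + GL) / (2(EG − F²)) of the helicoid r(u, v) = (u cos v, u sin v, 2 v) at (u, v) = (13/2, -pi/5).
H = 0

With E = 1, F = 0, G = u^2 + 4, L = 0, M = -2/sqrt(u^2 + 4), N = 0, assemble
  H = (EN − 2FM + GL) / (2(EG − F²)) = 0.
At (u, v) = (13/2, -pi/5): H = 0.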